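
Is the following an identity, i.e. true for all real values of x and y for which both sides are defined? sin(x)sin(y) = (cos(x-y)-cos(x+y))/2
Yes, this is an identity.

Claim: sin(x)sin(y) = (cos(x-y)-cos(x+y))/2.
Reasoning: cos(x-y) = cos(x)cos(y) + sin(x)sin(y) and cos(x+y) = cos(x)cos(y) - sin(x)sin(y). Subtracting, cos(x-y) - cos(x+y) = 2sin(x)sin(y); divide by 2.
So the two sides agree for all real values of x and y for which both sides are defined.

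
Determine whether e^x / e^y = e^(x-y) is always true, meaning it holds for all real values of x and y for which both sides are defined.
Claim: e^x / e^y = e^(x-y).
Reasoning: 1/e^y = e^(-y), so e^x / e^y = e^x · e^(-y) = e^(x + (-y)) = e^(x-y) by the product rule for exponents.
So the two sides agree for all real values of x and y for which both sides are defined.

Conclusion: Yes, this is an identity.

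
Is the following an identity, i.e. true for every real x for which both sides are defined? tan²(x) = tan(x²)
Claim: tan²(x) = tan(x²).
Test a specific point where both sides are defined: x = -π/6.
LHS = tan²(x) ≈ 0.3333
RHS = tan(x²) ≈ 0.2812
Since 0.3333 ≠ 0.2812, the equation fails at this point, so it cannot hold for every real x for which both sides are defined.
tan²(x) means (tan x)², squaring the output; tan(x²) squares the input. These are different functions.

Conclusion: No, this is NOT an identity.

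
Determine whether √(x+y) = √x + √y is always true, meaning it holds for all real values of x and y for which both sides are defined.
Claim: √(x+y) = √x + √y.
Test a specific point where both sides are defined: x = 3, y = 3.
LHS = √(x+y) ≈ 2.4495
RHS = √x + √y ≈ 3.4641
Since 2.4495 ≠ 3.4641, the equation fails at this point, so it cannot hold for all real values of x and y for which both sides are defined.
Squaring the right side gives x + 2√(xy) + y, not x + y.

Conclusion: No, this is NOT an identity.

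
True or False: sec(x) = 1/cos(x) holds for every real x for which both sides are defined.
Claim: sec(x) = 1/cos(x).
Reasoning: sec(x) is by definition the reciprocal of cos(x), wherever cos(x) ≠ 0.
So the two sides agree for every real x for which both sides are defined.

Conclusion: True.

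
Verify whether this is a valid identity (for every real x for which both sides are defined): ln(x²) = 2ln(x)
Yes, this is an identity.

Claim: ln(x²) = 2ln(x).
Reasoning: The right side requires x > 0. For x > 0, x² = (e^(ln x))² = e^(2ln x), so ln(x²) = 2ln(x). (For x < 0 the right side is undefined, so those values are outside the claim.)
So the two sides agree for every real x for which both sides are defined.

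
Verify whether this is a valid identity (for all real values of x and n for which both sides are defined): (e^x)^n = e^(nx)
Claim: (e^x)^n = e^(nx).
Reasoning: e^x is a positive real number, and for a positive base B and real exponent n, B^n = e^(n·ln B). With B = e^x, ln B = x, so (e^x)^n = e^(n·x).
So the two sides agree for all real values of x and n for which both sides are defined.

Conclusion: Yes, this is an identity.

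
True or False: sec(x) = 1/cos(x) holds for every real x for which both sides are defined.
True.

Claim: sec(x) = 1/cos(x).
Reasoning: sec(x) is by definition the reciprocal of cos(x), wherever cos(x) ≠ 0.
So the two sides agree for every real x for which both sides are defined.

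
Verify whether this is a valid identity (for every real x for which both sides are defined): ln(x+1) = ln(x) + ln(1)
Claim: ln(x+1) = ln(x) + ln(1).
Test a specific point where both sides are defined: x = 3.
LHS = ln(x+1) ≈ 1.3863
RHS = ln(x) + ln(1) ≈ 1.0986
Since 1.3863 ≠ 1.0986, the equation fails at this point, so it cannot hold for every real x for which both sides are defined.
ln(1) = 0, so the right side is just ln(x), which differs from ln(x+1).

Conclusion: No, this is NOT an identity.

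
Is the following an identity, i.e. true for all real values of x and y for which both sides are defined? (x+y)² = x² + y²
Claim: (x+y)² = x² + y².
Test a specific point where both sides are defined: x = -2, y = 4.
LHS = (x+y)² ≈ 4.0000
RHS = x² + y² ≈ 20.0000
Since 4.0000 ≠ 20.0000, the equation fails at this point, so it cannot hold for all real values of x and y for which both sides are defined.
The correct expansion is (x+y)² = x² + 2xy + y²; the cross term 2xy is missing.

Conclusion: No, this is NOT an identity.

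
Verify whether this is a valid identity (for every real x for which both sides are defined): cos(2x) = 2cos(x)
No, this is NOT an identity.

Claim: cos(2x) = 2cos(x).
Test a specific point where both sides are defined: x = π/2.
LHS = cos(2x) ≈ -1.0000
RHS = 2cos(x) ≈ 0.0000
Since -1.0000 ≠ 0.0000, the equation fails at this point, so it cannot hold for every real x for which both sides are defined.
The correct double-angle formula is cos(2x) = cos²x - sin²x.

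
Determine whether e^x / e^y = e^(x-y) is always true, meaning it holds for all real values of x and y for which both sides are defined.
Yes, this is an identity.

Claim: e^x / e^y = e^(x-y).
Reasoning: 1/e^y = e^(-y), so e^x / e^y = e^x · e^(-y) = e^(x + (-y)) = e^(x-y) by the product rule for exponents.
So the two sides agree for all real values of x and y for which both sides are defined.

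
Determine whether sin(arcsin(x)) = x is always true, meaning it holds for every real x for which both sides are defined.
Yes, this is an identity.

Claim: sin(arcsin(x)) = x.
Reasoning: For -1 ≤ x ≤ 1 (where arcsin is defined), arcsin(x) is by definition an angle whose sine equals x. Taking the sine of that angle returns x. (Note the other order, arcsin(sin x) = x, is NOT an identity.)
So the two sides agree for every real x for which both sides are defined.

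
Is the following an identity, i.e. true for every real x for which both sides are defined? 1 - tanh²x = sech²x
Claim: 1 - tanh²x = sech²x.
Reasoning: Divide cosh²x - sinh²x = 1 through by cosh²x (never zero): 1 - tanh²x = 1/cosh²x = sech²x.
So the two sides agree for every real x for which both sides are defined.

Conclusion: Yes, this is an identity.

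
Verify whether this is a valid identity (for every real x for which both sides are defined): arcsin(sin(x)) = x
No, this is NOT an identity.

Claim: arcsin(sin(x)) = x.
Test a specific point where both sides are defined: x = 3π/4.
LHS = arcsin(sin(x)) ≈ 0.7854
RHS = x ≈ 2.3562
Since 0.7854 ≠ 2.3562, the equation fails at this point, so it cannot hold for every real x for which both sides are defined.
arcsin only returns values in [-π/2, π/2], so arcsin(sin(x)) = x holds only for x in that interval, not for all real x.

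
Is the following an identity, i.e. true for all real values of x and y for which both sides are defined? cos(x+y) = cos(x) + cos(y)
No, this is NOT an identity.

Claim: cos(x+y) = cos(x) + cos(y).
Test a specific point where both sides are defined: x = -π/6, y = -π/2.
LHS = cos(x+y) ≈ -0.5000
RHS = cos(x) + cos(y) ≈ 0.8660
Since -0.5000 ≠ 0.8660, the equation fails at this point, so it cannot hold for all real values of x and y for which both sides are defined.
The correct expansion is cos(x+y) = cos(x)cos(y) - sin(x)sin(y); cosine is not additive.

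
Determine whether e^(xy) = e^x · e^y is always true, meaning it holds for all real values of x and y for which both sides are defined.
Claim: e^(xy) = e^x · e^y.
Test a specific point where both sides are defined: x = 2, y = 3/2.
LHS = e^(xy) ≈ 20.0855
RHS = e^x · e^y ≈ 33.1155
Since 20.0855 ≠ 33.1155, the equation fails at this point, so it cannot hold for all real values of x and y for which both sides are defined.
e^x · e^y = e^(x+y), not e^(xy).

Conclusion: No, this is NOT an identity.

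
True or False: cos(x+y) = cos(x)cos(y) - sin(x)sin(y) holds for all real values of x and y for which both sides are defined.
True.

Claim: cos(x+y) = cos(x)cos(y) - sin(x)sin(y).
Reasoning: By Euler's formula e^(i(x+y)) = e^(ix)·e^(iy) = (cos x + i·sin x)(cos y + i·sin y). The real part of the left side is cos(x+y); the real part of the product is cos(x)cos(y) - sin(x)sin(y) (since i·i = -1).
So the two sides agree for all real values of x and y for which both sides are defined.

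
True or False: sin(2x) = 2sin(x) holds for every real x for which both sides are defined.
False.

Claim: sin(2x) = 2sin(x).
Test a specific point where both sides are defined: x = 3π/4.
LHS = sin(2x) ≈ -1.0000
RHS = 2sin(x) ≈ 1.4142
Since -1.0000 ≠ 1.4142, the equation fails at this point, so it cannot hold for every real x for which both sides are defined.
The correct double-angle formula is sin(2x) = 2sin(x)cos(x).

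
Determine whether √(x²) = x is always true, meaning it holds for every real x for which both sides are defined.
No, this is NOT an identity.

Claim: √(x²) = x.
Test a specific point where both sides are defined: x = -3.
LHS = √(x²) ≈ 3.0000
RHS = x ≈ -3.0000
Since 3.0000 ≠ -3.0000, the equation fails at this point, so it cannot hold for every real x for which both sides are defined.
√(x²) = |x|, which differs from x whenever x < 0 (both sides are defined for every real x).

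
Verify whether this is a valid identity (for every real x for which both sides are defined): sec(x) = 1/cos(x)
Yes, this is an identity.

Claim: sec(x) = 1/cos(x).
Reasoning: sec(x) is by definition the reciprocal of cos(x), wherever cos(x) ≠ 0.
So the two sides agree for every real x for which both sides are defined.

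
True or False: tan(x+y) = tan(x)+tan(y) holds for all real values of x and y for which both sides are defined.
Claim: tan(x+y) = tan(x)+tan(y).
Test a specific point where both sides are defined: x = 2π/3, y = -π/3.
LHS = tan(x+y) ≈ 1.7321
RHS = tan(x)+tan(y) ≈ -3.4641
Since 1.7321 ≠ -3.4641, the equation fails at this point, so it cannot hold for all real values of x and y for which both sides are defined.
The correct formula is tan(x+y) = (tan(x) + tan(y))/(1 - tan(x)tan(y)).

Conclusion: False.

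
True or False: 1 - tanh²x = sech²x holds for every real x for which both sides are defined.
Claim: 1 - tanh²x = sech²x.
Reasoning: Divide cosh²x - sinh²x = 1 through by cosh²x (never zero): 1 - tanh²x = 1/cosh²x = sech²x.
So the two sides agree for every real x for which both sides are defined.

Conclusion: True.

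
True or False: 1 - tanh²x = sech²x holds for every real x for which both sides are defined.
Claim: 1 - tanh²x = sech²x.
Reasoning: Divide cosh²x - sinh²x = 1 through by cosh²x (never zero): 1 - tanh²x = 1/cosh²x = sech²x.
So the two sides agree for every real x for which both sides are defined.

Conclusion: True.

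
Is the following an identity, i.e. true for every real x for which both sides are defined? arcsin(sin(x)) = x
Claim: arcsin(sin(x)) = x.
Test a specific point where both sides are defined: x = 3π/4.
LHS = arcsin(sin(x)) ≈ 0.7854
RHS = x ≈ 2.3562
Since 0.7854 ≠ 2.3562, the equation fails at this point, so it cannot hold for every real x for which both sides are defined.
arcsin only returns values in [-π/2, π/2], so arcsin(sin(x)) = x holds only for x in that interval, not for all real x.

Conclusion: No, this is NOT an identity.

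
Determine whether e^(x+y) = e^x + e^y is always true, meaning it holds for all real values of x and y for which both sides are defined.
No, this is NOT an identity.

Claim: e^(x+y) = e^x + e^y.
Test a specific point where both sides are defined: x = 1/2, y = -1.
LHS = e^(x+y) ≈ 0.6065
RHS = e^x + e^y ≈ 2.0166
Since 0.6065 ≠ 2.0166, the equation fails at this point, so it cannot hold for all real values of x and y for which both sides are defined.
The correct rule is e^(x+y) = e^x · e^y (a product, not a sum).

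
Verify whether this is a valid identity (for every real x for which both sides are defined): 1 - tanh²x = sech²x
Yes, this is an identity.

Claim: 1 - tanh²x = sech²x.
Reasoning: Divide cosh²x - sinh²x = 1 through by cosh²x (never zero): 1 - tanh²x = 1/cosh²x = sech²x.
So the two sides agree for every real x for which both sides are defined.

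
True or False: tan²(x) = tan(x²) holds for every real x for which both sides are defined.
Claim: tan²(x) = tan(x²).
Test a specific point where both sides are defined: x = π/3.
LHS = tan²(x) ≈ 3.0000
RHS = tan(x²) ≈ 1.9485
Since 3.0000 ≠ 1.9485, the equation fails at this point, so it cannot hold for every real x for which both sides are defined.
tan²(x) means (tan x)², squaring the output; tan(x²) squares the input. These are different functions.

Conclusion: False.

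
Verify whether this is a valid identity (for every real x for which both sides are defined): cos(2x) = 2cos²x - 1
Claim: cos(2x) = 2cos²x - 1.
Reasoning: cos(2x) = cos²x - sin²x. Replace sin²x by 1 - cos²x: cos²x - (1 - cos²x) = 2cos²x - 1.
So the two sides agree for every real x for which both sides are defined.

Conclusion: Yes, this is an identity.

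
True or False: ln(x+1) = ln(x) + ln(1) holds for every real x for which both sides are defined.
False.

Claim: ln(x+1) = ln(x) + ln(1).
Test a specific point where both sides are defined: x = 1.
LHS = ln(x+1) ≈ 0.6931
RHS = ln(x) + ln(1) ≈ 0.0000
Since 0.6931 ≠ 0.0000, the equation fails at this point, so it cannot hold for every real x for which both sides are defined.
ln(1) = 0, so the right side is just ln(x), which differs from ln(x+1).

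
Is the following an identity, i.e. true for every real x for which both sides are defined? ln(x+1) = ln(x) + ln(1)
No, this is NOT an identity.

Claim: ln(x+1) = ln(x) + ln(1).
Test a specific point where both sides are defined: x = 1.
LHS = ln(x+1) ≈ 0.6931
RHS = ln(x) + ln(1) ≈ 0.0000
Since 0.6931 ≠ 0.0000, the equation fails at this point, so it cannot hold for every real x for which both sides are defined.
ln(1) = 0, so the right side is just ln(x), which differs from ln(x+1).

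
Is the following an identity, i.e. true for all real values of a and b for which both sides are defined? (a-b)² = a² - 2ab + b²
Claim: (a-b)² = a² - 2ab + b².
Reasoning: Expand: (a-b)² = (a-b)(a-b) = a·a - a·b - b·a + b·b = a² - 2ab + b².
So the two sides agree for all real values of a and b for which both sides are defined.

Conclusion: Yes, this is an identity.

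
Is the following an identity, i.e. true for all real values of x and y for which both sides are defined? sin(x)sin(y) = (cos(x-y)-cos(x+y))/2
Yes, this is an identity.

Claim: sin(x)sin(y) = (cos(x-y)-cos(x+y))/2.
Reasoning: cos(x-y) = cos(x)cos(y) + sin(x)sin(y) and cos(x+y) = cos(x)cos(y) - sin(x)sin(y). Subtracting, cos(x-y) - cos(x+y) = 2sin(x)sin(y); divide by 2.
So the two sides agree for all real values of x and y for which both sides are defined.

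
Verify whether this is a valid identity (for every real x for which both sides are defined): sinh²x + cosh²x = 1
No, this is NOT an identity.

Claim: sinh²x + cosh²x = 1.
Test a specific point where both sides are defined: x = 1.
LHS = sinh²x + cosh²x ≈ 3.7622
RHS = 1 ≈ 1.0000
Since 3.7622 ≠ 1.0000, the equation fails at this point, so it cannot hold for every real x for which both sides are defined.
The correct hyperbolic identity is cosh²x - sinh²x = 1 (a difference); the sum sinh²x + cosh²x equals cosh(2x).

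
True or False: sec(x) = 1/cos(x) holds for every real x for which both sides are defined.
Claim: sec(x) = 1/cos(x).
Reasoning: sec(x) is by definition the reciprocal of cos(x), wherever cos(x) ≠ 0.
So the two sides agree for every real x for which both sides are defined.

Conclusion: True.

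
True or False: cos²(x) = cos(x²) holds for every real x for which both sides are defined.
Claim: cos²(x) = cos(x²).
Test a specific point where both sides are defined: x = -π/4.
LHS = cos²(x) ≈ 0.5000
RHS = cos(x²) ≈ 0.8157
Since 0.5000 ≠ 0.8157, the equation fails at this point, so it cannot hold for every real x for which both sides are defined.
cos²(x) means (cos x)², squaring the output; cos(x²) squares the input. These are different functions.

Conclusion: False.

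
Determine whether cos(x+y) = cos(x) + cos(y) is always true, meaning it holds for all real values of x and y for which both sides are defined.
Claim: cos(x+y) = cos(x) + cos(y).
Test a specific point where both sides are defined: x = 3π/4, y = π/4.
LHS = cos(x+y) ≈ -1.0000
RHS = cos(x) + cos(y) ≈ 0.0000
Since -1.0000 ≠ 0.0000, the equation fails at this point, so it cannot hold for all real values of x and y for which both sides are defined.
The correct expansion is cos(x+y) = cos(x)cos(y) - sin(x)sin(y); cosine is not additive.

Conclusion: No, this is NOT an identity.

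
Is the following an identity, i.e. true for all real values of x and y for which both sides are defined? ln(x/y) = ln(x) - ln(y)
Yes, this is an identity.

Claim: ln(x/y) = ln(x) - ln(y).
Reasoning: Both sides are simultaneously defined only when x, y > 0. Write x = e^p, y = e^q. Then x/y = e^(p-q), so ln(x/y) = p - q = ln(x) - ln(y).
So the two sides agree for all real values of x and y for which both sides are defined.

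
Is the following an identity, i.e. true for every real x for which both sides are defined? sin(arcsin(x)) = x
Claim: sin(arcsin(x)) = x.
Reasoning: For -1 ≤ x ≤ 1 (where arcsin is defined), arcsin(x) is by definition an angle whose sine equals x. Taking the sine of that angle returns x. (Note the other order, arcsin(sin x) = x, is NOT an identity.)
So the two sides agree for every real x for which both sides are defined.

Conclusion: Yes, this is an identity.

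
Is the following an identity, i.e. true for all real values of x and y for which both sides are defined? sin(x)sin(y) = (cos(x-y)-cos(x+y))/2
Claim: sin(x)sin(y) = (cos(x-y)-cos(x+y))/2.
Reasoning: cos(x-y) = cos(x)cos(y) + sin(x)sin(y) and cos(x+y) = cos(x)cos(y) - sin(x)sin(y). Subtracting, cos(x-y) - cos(x+y) = 2sin(x)sin(y); divide by 2.
So the two sides agree for all real values of x and y for which both sides are defined.

Conclusion: Yes, this is an identity.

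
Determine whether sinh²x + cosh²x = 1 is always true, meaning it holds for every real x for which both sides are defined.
No, this is NOT an identity.

Claim: sinh²x + cosh²x = 1.
Test a specific point where both sides are defined: x = -3.
LHS = sinh²x + cosh²x ≈ 201.7156
RHS = 1 ≈ 1.0000
Since 201.7156 ≠ 1.0000, the equation fails at this point, so it cannot hold for every real x for which both sides are defined.
The correct hyperbolic identity is cosh²x - sinh²x = 1 (a difference); the sum sinh²x + cosh²x equals cosh(2x).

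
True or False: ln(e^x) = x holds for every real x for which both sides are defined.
True.

Claim: ln(e^x) = x.
Reasoning: ln is the inverse of the exponential: ln(e^x) asks for the exponent p with e^p = e^x, and since e^p is one-to-one that exponent is p = x.
So the two sides agree for every real x for which both sides are defined.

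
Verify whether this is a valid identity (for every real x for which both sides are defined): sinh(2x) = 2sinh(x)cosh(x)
Claim: sinh(2x) = 2sinh(x)cosh(x).
Reasoning: 2sinh(x)cosh(x) = 2 · (e^x - e^-x)/2 · (e^x + e^-x)/2 = (e^(2x) - e^(-2x))/2 = sinh(2x).
So the two sides agree for every real x for which both sides are defined.

Conclusion: Yes, this is an identity.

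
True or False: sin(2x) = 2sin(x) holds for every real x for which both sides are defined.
False.

Claim: sin(2x) = 2sin(x).
Test a specific point where both sides are defined: x = π/3.
LHS = sin(2x) ≈ 0.8660
RHS = 2sin(x) ≈ 1.7321
Since 0.8660 ≠ 1.7321, the equation fails at this point, so it cannot hold for every real x for which both sides are defined.
The correct double-angle formula is sin(2x) = 2sin(x)cos(x).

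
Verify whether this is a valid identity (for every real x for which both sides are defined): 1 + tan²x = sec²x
Claim: 1 + tan²x = sec²x.
Reasoning: Start from sin²x + cos²x = 1 and divide every term by cos²x (allowed wherever tan x and sec x are defined): tan²x + 1 = 1/cos²x = sec²x.
So the two sides agree for every real x for which both sides are defined.

Conclusion: Yes, this is an identity.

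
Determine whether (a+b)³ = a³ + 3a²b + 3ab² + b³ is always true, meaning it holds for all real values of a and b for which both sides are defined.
Yes, this is an identity.

Claim: (a+b)³ = a³ + 3a²b + 3ab² + b³.
Reasoning: (a+b)³ = (a+b)(a+b)² = (a+b)(a² + 2ab + b²) = a³ + 2a²b + ab² + a²b + 2ab² + b³ = a³ + 3a²b + 3ab² + b³.
So the two sides agree for all real values of a and b for which both sides are defined.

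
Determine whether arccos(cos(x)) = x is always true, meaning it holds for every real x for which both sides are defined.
No, this is NOT an identity.

Claim: arccos(cos(x)) = x.
Test a specific point where both sides are defined: x = -π/4.
LHS = arccos(cos(x)) ≈ 0.7854
RHS = x ≈ -0.7854
Since 0.7854 ≠ -0.7854, the equation fails at this point, so it cannot hold for every real x for which both sides are defined.
arccos only returns values in [0, π], so arccos(cos(x)) = x holds only for x in that interval, not for all real x.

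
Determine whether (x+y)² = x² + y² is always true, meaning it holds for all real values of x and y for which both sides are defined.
No, this is NOT an identity.

Claim: (x+y)² = x² + y².
Test a specific point where both sides are defined: x = -1, y = 2.
LHS = (x+y)² ≈ 1.0000
RHS = x² + y² ≈ 5.0000
Since 1.0000 ≠ 5.0000, the equation fails at this point, so it cannot hold for all real values of x and y for which both sides are defined.
The correct expansion is (x+y)² = x² + 2xy + y²; the cross term 2xy is missing.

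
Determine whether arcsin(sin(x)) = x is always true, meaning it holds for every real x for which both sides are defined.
No, this is NOT an identity.

Claim: arcsin(sin(x)) = x.
Test a specific point where both sides are defined: x = π.
LHS = arcsin(sin(x)) ≈ 0.0000
RHS = x ≈ 3.1416
Since 0.0000 ≠ 3.1416, the equation fails at this point, so it cannot hold for every real x for which both sides are defined.
arcsin only returns values in [-π/2, π/2], so arcsin(sin(x)) = x holds only for x in that interval, not for all real x.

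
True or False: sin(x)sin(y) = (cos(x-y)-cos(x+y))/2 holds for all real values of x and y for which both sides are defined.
Claim: sin(x)sin(y) = (cos(x-y)-cos(x+y))/2.
Reasoning: cos(x-y) = cos(x)cos(y) + sin(x)sin(y) and cos(x+y) = cos(x)cos(y) - sin(x)sin(y). Subtracting, cos(x-y) - cos(x+y) = 2sin(x)sin(y); divide by 2.
So the two sides agree for all real values of x and y for which both sides are defined.

Conclusion: True.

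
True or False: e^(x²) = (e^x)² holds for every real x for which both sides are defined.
False.

Claim: e^(x²) = (e^x)².
Test a specific point where both sides are defined: x = 1.
LHS = e^(x²) ≈ 2.7183
RHS = (e^x)² ≈ 7.3891
Since 2.7183 ≠ 7.3891, the equation fails at this point, so it cannot hold for every real x for which both sides are defined.
(e^x)² = e^(2x), and 2x ≠ x² in general.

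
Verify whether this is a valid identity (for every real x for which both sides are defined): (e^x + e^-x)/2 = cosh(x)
Yes, this is an identity.

Claim: (e^x + e^-x)/2 = cosh(x).
Reasoning: This is exactly the definition of the hyperbolic cosine: cosh(x) := (e^x + e^-x)/2.
So the two sides agree for every real x for which both sides are defined.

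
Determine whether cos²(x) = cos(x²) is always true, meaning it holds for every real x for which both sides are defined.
No, this is NOT an identity.

Claim: cos²(x) = cos(x²).
Test a specific point where both sides are defined: x = 2π/3.
LHS = cos²(x) ≈ 0.2500
RHS = cos(x²) ≈ -0.3202
Since 0.2500 ≠ -0.3202, the equation fails at this point, so it cannot hold for every real x for which both sides are defined.
cos²(x) means (cos x)², squaring the output; cos(x²) squares the input. These are different functions.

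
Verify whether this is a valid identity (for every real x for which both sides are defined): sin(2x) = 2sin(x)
Claim: sin(2x) = 2sin(x).
Test a specific point where both sides are defined: x = -π/2.
LHS = sin(2x) ≈ 0.0000
RHS = 2sin(x) ≈ -2.0000
Since 0.0000 ≠ -2.0000, the equation fails at this point, so it cannot hold for every real x for which both sides are defined.
The correct double-angle formula is sin(2x) = 2sin(x)cos(x).

Conclusion: No, this is NOT an identity.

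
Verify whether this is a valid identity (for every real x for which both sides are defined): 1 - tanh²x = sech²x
Claim: 1 - tanh²x = sech²x.
Reasoning: Divide cosh²x - sinh²x = 1 through by cosh²x (never zero): 1 - tanh²x = 1/cosh²x = sech²x.
So the two sides agree for every real x for which both sides are defined.

Conclusion: Yes, this is an identity.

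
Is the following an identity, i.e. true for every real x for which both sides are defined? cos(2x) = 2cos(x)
No, this is NOT an identity.

Claim: cos(2x) = 2cos(x).
Test a specific point where both sides are defined: x = π/2.
LHS = cos(2x) ≈ -1.0000
RHS = 2cos(x) ≈ 0.0000
Since -1.0000 ≠ 0.0000, the equation fails at this point, so it cannot hold for every real x for which both sides are defined.
The correct double-angle formula is cos(2x) = cos²x - sin²x.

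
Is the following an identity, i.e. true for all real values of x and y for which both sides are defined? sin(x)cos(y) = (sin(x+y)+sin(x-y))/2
Yes, this is an identity.

Claim: sin(x)cos(y) = (sin(x+y)+sin(x-y))/2.
Reasoning: sin(x+y) = sin(x)cos(y) + cos(x)sin(y) and sin(x-y) = sin(x)cos(y) - cos(x)sin(y). Adding, sin(x+y) + sin(x-y) = 2sin(x)cos(y); divide by 2.
So the two sides agree for all real values of x and y for which both sides are defined.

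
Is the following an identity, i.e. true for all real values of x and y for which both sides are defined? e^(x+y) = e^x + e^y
No, this is NOT an identity.

Claim: e^(x+y) = e^x + e^y.
Test a specific point where both sides are defined: x = 4, y = 5.
LHS = e^(x+y) ≈ 8103.0839
RHS = e^x + e^y ≈ 203.0113
Since 8103.0839 ≠ 203.0113, the equation fails at this point, so it cannot hold for all real values of x and y for which both sides are defined.
The correct rule is e^(x+y) = e^x · e^y (a product, not a sum).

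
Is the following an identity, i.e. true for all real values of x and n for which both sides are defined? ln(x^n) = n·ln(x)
Yes, this is an identity.

Claim: ln(x^n) = n·ln(x).
Reasoning: The right side requires x > 0. For x > 0, x^n = (e^(ln x))^n = e^(n·ln x), so taking ln of both sides gives ln(x^n) = n·ln(x).
So the two sides agree for all real values of x and n for which both sides are defined.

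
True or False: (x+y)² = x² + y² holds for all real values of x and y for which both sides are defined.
False.

Claim: (x+y)² = x² + y².
Test a specific point where both sides are defined: x = -2, y = -3.
LHS = (x+y)² ≈ 25.0000
RHS = x² + y² ≈ 13.0000
Since 25.0000 ≠ 13.0000, the equation fails at this point, so it cannot hold for all real values of x and y for which both sides are defined.
The correct expansion is (x+y)² = x² + 2xy + y²; the cross term 2xy is missing.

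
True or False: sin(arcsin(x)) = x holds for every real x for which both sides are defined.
Claim: sin(arcsin(x)) = x.
Reasoning: For -1 ≤ x ≤ 1 (where arcsin is defined), arcsin(x) is by definition an angle whose sine equals x. Taking the sine of that angle returns x. (Note the other order, arcsin(sin x) = x, is NOT an identity.)
So the two sides agree for every real x for which both sides are defined.

Conclusion: True.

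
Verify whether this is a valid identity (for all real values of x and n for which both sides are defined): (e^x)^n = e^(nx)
Claim: (e^x)^n = e^(nx).
Reasoning: e^x is a positive real number, and for a positive base B and real exponent n, B^n = e^(n·ln B). With B = e^x, ln B = x, so (e^x)^n = e^(n·x).
So the two sides agree for all real values of x and n for which both sides are defined.

Conclusion: Yes, this is an identity.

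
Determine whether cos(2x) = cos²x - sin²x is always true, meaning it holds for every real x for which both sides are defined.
Claim: cos(2x) = cos²x - sin²x.
Reasoning: Put y = x in the addition formula cos(x+y) = cos(x)cos(y) - sin(x)sin(y): cos(2x) = cos²x - sin²x.
So the two sides agree for every real x for which both sides are defined.

Conclusion: Yes, this is an identity.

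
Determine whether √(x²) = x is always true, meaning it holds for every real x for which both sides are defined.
Claim: √(x²) = x.
Test a specific point where both sides are defined: x = -1.
LHS = √(x²) ≈ 1.0000
RHS = x ≈ -1.0000
Since 1.0000 ≠ -1.0000, the equation fails at this point, so it cannot hold for every real x for which both sides are defined.
√(x²) = |x|, which differs from x whenever x < 0 (both sides are defined for every real x).

Conclusion: No, this is NOT an identity.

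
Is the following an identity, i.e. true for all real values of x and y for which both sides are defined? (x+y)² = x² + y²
Claim: (x+y)² = x² + y².
Test a specific point where both sides are defined: x = -3, y = 1/2.
LHS = (x+y)² ≈ 6.2500
RHS = x² + y² ≈ 9.2500
Since 6.2500 ≠ 9.2500, the equation fails at this point, so it cannot hold for all real values of x and y for which both sides are defined.
The correct expansion is (x+y)² = x² + 2xy + y²; the cross term 2xy is missing.

Conclusion: No, this is NOT an identity.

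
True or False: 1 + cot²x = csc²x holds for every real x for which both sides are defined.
True.

Claim: 1 + cot²x = csc²x.
Reasoning: Start from sin²x + cos²x = 1 and divide every term by sin²x (allowed wherever cot x and csc x are defined): 1 + cot²x = 1/sin²x = csc²x.
So the two sides agree for every real x for which both sides are defined.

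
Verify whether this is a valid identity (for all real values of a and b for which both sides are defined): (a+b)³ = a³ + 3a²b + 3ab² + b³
Claim: (a+b)³ = a³ + 3a²b + 3ab² + b³.
Reasoning: (a+b)³ = (a+b)(a+b)² = (a+b)(a² + 2ab + b²) = a³ + 2a²b + ab² + a²b + 2ab² + b³ = a³ + 3a²b + 3ab² + b³.
So the two sides agree for all real values of a and b for which both sides are defined.

Conclusion: Yes, this is an identity.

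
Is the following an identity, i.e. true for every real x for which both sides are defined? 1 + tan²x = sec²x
Yes, this is an identity.

Claim: 1 + tan²x = sec²x.
Reasoning: Start from sin²x + cos²x = 1 and divide every term by cos²x (allowed wherever tan x and sec x are defined): tan²x + 1 = 1/cos²x = sec²x.
So the two sides agree for every real x for which both sides are defined.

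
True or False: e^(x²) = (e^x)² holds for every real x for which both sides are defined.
Claim: e^(x²) = (e^x)².
Test a specific point where both sides are defined: x = 1.
LHS = e^(x²) ≈ 2.7183
RHS = (e^x)² ≈ 7.3891
Since 2.7183 ≠ 7.3891, the equation fails at this point, so it cannot hold for every real x for which both sides are defined.
(e^x)² = e^(2x), and 2x ≠ x² in general.

Conclusion: False.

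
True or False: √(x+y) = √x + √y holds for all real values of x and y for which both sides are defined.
Claim: √(x+y) = √x + √y.
Test a specific point where both sides are defined: x = 4, y = 3/2.
LHS = √(x+y) ≈ 2.3452
RHS = √x + √y ≈ 3.2247
Since 2.3452 ≠ 3.2247, the equation fails at this point, so it cannot hold for all real values of x and y for which both sides are defined.
Squaring the right side gives x + 2√(xy) + y, not x + y.

Conclusion: False.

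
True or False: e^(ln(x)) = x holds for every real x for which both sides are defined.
True.

Claim: e^(ln(x)) = x.
Reasoning: For x > 0, ln(x) is by definition the exponent p such that e^p = x. Raising e to that exponent therefore returns x: e^(ln x) = x.
So the two sides agree for every real x for which both sides are defined.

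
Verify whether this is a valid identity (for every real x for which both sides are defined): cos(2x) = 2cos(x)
Claim: cos(2x) = 2cos(x).
Test a specific point where both sides are defined: x = π/3.
LHS = cos(2x) ≈ -0.5000
RHS = 2cos(x) ≈ 1.0000
Since -0.5000 ≠ 1.0000, the equation fails at this point, so it cannot hold for every real x for which both sides are defined.
The correct double-angle formula is cos(2x) = cos²x - sin²x.

Conclusion: No, this is NOT an identity.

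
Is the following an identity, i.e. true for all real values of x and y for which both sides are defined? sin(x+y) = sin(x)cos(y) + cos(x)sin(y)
Yes, this is an identity.

Claim: sin(x+y) = sin(x)cos(y) + cos(x)sin(y).
Reasoning: By Euler's formula e^(i(x+y)) = e^(ix)·e^(iy) = (cos x + i·sin x)(cos y + i·sin y). The imaginary part of the left side is sin(x+y); the imaginary part of the product is sin(x)cos(y) + cos(x)sin(y).
So the two sides agree for all real values of x and y for which both sides are defined.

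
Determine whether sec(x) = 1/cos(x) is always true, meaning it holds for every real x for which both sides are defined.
Yes, this is an identity.

Claim: sec(x) = 1/cos(x).
Reasoning: sec(x) is by definition the reciprocal of cos(x), wherever cos(x) ≠ 0.
So the two sides agree for every real x for which both sides are defined.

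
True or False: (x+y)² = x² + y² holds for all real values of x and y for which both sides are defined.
Claim: (x+y)² = x² + y².
Test a specific point where both sides are defined: x = 1/2, y = -3.
LHS = (x+y)² ≈ 6.2500
RHS = x² + y² ≈ 9.2500
Since 6.2500 ≠ 9.2500, the equation fails at this point, so it cannot hold for all real values of x and y for which both sides are defined.
The correct expansion is (x+y)² = x² + 2xy + y²; the cross term 2xy is missing.

Conclusion: False.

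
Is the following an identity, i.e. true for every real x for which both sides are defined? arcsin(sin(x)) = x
No, this is NOT an identity.

Claim: arcsin(sin(x)) = x.
Test a specific point where both sides are defined: x = 2π/3.
LHS = arcsin(sin(x)) ≈ 1.0472
RHS = x ≈ 2.0944
Since 1.0472 ≠ 2.0944, the equation fails at this point, so it cannot hold for every real x for which both sides are defined.
arcsin only returns values in [-π/2, π/2], so arcsin(sin(x)) = x holds only for x in that interval, not for all real x.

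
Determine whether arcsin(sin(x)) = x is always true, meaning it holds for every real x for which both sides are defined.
Claim: arcsin(sin(x)) = x.
Test a specific point where both sides are defined: x = π.
LHS = arcsin(sin(x)) ≈ 0.0000
RHS = x ≈ 3.1416
Since 0.0000 ≠ 3.1416, the equation fails at this point, so it cannot hold for every real x for which both sides are defined.
arcsin only returns values in [-π/2, π/2], so arcsin(sin(x)) = x holds only for x in that interval, not for all real x.

Conclusion: No, this is NOT an identity.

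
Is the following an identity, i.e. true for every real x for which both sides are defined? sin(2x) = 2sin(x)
Claim: sin(2x) = 2sin(x).
Test a specific point where both sides are defined: x = -π/2.
LHS = sin(2x) ≈ 0.0000
RHS = 2sin(x) ≈ -2.0000
Since 0.0000 ≠ -2.0000, the equation fails at this point, so it cannot hold for every real x for which both sides are defined.
The correct double-angle formula is sin(2x) = 2sin(x)cos(x).

Conclusion: No, this is NOT an identity.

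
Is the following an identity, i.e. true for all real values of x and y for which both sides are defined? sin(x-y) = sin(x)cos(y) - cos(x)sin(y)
Claim: sin(x-y) = sin(x)cos(y) - cos(x)sin(y).
Reasoning: Replace y by -y in sin(x+y) = sin(x)cos(y) + cos(x)sin(y) and use cos(-y) = cos(y), sin(-y) = -sin(y): sin(x-y) = sin(x)cos(y) - cos(x)sin(y).
So the two sides agree for all real values of x and y for which both sides are defined.

Conclusion: Yes, this is an identity.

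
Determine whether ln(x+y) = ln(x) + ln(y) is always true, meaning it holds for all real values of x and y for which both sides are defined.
Claim: ln(x+y) = ln(x) + ln(y).
Test a specific point where both sides are defined: x = 1, y = 3.
LHS = ln(x+y) ≈ 1.3863
RHS = ln(x) + ln(y) ≈ 1.0986
Since 1.3863 ≠ 1.0986, the equation fails at this point, so it cannot hold for all real values of x and y for which both sides are defined.
ln(x) + ln(y) = ln(xy), not ln(x+y).

Conclusion: No, this is NOT an identity.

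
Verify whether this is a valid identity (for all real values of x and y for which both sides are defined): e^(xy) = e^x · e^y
No, this is NOT an identity.

Claim: e^(xy) = e^x · e^y.
Test a specific point where both sides are defined: x = -3, y = 3.
LHS = e^(xy) ≈ 0.0001
RHS = e^x · e^y ≈ 1.0000
Since 0.0001 ≠ 1.0000, the equation fails at this point, so it cannot hold for all real values of x and y for which both sides are defined.
e^x · e^y = e^(x+y), not e^(xy).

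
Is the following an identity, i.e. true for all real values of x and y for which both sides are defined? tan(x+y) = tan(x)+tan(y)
Claim: tan(x+y) = tan(x)+tan(y).
Test a specific point where both sides are defined: x = π/3, y = -π/6.
LHS = tan(x+y) ≈ 0.5774
RHS = tan(x)+tan(y) ≈ 1.1547
Since 0.5774 ≠ 1.1547, the equation fails at this point, so it cannot hold for all real values of x and y for which both sides are defined.
The correct formula is tan(x+y) = (tan(x) + tan(y))/(1 - tan(x)tan(y)).

Conclusion: No, this is NOT an identity.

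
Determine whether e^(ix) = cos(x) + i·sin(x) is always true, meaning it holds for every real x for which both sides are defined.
Yes, this is an identity.

Claim: e^(ix) = cos(x) + i·sin(x).
Reasoning: Euler's formula. Expand e^(ix) = Σ (ix)^k / k!. Since i² = -1, the even-k terms are Σ (-1)^m x^(2m)/(2m)! = cos(x) and the odd-k terms are i · Σ (-1)^m x^(2m+1)/(2m+1)! = i·sin(x).
So the two sides agree for every real x for which both sides are defined.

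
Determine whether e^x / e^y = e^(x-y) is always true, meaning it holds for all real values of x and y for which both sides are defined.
Yes, this is an identity.

Claim: e^x / e^y = e^(x-y).
Reasoning: 1/e^y = e^(-y), so e^x / e^y = e^x · e^(-y) = e^(x + (-y)) = e^(x-y) by the product rule for exponents.
So the two sides agree for all real values of x and y for which both sides are defined.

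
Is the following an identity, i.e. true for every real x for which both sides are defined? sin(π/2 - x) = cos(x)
Claim: sin(π/2 - x) = cos(x).
Reasoning: Use sin(u - v) = sin(u)cos(v) - cos(u)sin(v) with u = π/2, v = x: sin(π/2)cos(x) - cos(π/2)sin(x) = 1·cos(x) - 0·sin(x) = cos(x).
So the two sides agree for every real x for which both sides are defined.

Conclusion: Yes, this is an identity.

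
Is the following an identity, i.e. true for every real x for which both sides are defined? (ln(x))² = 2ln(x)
No, this is NOT an identity.

Claim: (ln(x))² = 2ln(x).
Test a specific point where both sides are defined: x = 1/2.
LHS = (ln(x))² ≈ 0.4805
RHS = 2ln(x) ≈ -1.3863
Since 0.4805 ≠ -1.3863, the equation fails at this point, so it cannot hold for every real x for which both sides are defined.
2ln(x) equals ln(x²), which is not the same as (ln x)².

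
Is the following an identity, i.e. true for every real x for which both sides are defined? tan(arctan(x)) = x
Yes, this is an identity.

Claim: tan(arctan(x)) = x.
Reasoning: For every real x, arctan(x) is by definition the angle in (-π/2, π/2) whose tangent equals x. Taking the tangent of that angle returns x.
So the two sides agree for every real x for which both sides are defined.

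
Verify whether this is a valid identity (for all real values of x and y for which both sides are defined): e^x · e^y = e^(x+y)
Yes, this is an identity.

Claim: e^x · e^y = e^(x+y).
Reasoning: This is the law of exponents for a common base: multiplying powers adds exponents. E.g. from the series, (Σ x^j/j!)(Σ y^k/k!) = Σ_m (Σ_{j+k=m} x^j y^k/(j!k!)) = Σ_m (x+y)^m/m! by the binomial theorem.
So the two sides agree for all real values of x and y for which both sides are defined.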